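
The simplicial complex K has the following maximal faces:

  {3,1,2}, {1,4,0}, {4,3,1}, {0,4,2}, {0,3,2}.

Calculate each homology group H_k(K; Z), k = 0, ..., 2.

Order the vertices as 0 < 1 < 2 < 3 < 4. Listing each simplex with vertices in this order, K has dimension 2 with simplices:

  0-simplices (5): [0], [1], [2], [3], [4]
  1-simplices (10): [0,1], [0,2], [0,3], [0,4], [1,2], [1,3], [1,4], [2,3], [2,4], [3,4]
  2-simplices (5): [0,1,4], [0,2,3], [0,2,4], [1,2,3], [1,3,4]

Hence C_0 ≅ Z^5, C_1 ≅ Z^10, C_2 ≅ Z^5.

Boundary ∂_1: C_1 → C_0 maps an edge to its endpoints' difference, ∂[p,q] = q − p. For instance
  ∂[1,4] = [4] − [1].
As a 5×10 matrix over Z this has rank 4, with invariant factors (1,1,1,1).

∂_2: C_2 → C_1 acts by ∂[p,q,r] = [q,r] − [p,r] + [p,q]. For instance
  ∂[0,2,4] = [2,4] − [0,4] + [0,2],
  ∂[1,3,4] = [3,4] − [1,4] + [1,3].
This gives a 10×5 integer matrix of rank 5; reducing to Smith normal form yields diagonal entries (1,1,1,1,1).

Reading off H_k = ker ∂_k / im ∂_{k+1}:

  H_0: rank C_0 − rank ∂_1 = 5 − 4 = 1, and the invariant factors of ∂_1 are all 1, so H_0 = Z.
  H_1: rank ker ∂_1 − rank ∂_2 = (10 − 4) − 5 = 1, and the invariant factors of ∂_2 are all 1, so H_1 = Z.
  H_2: rank ker ∂_2 − rank ∂_3 = (5 − 5) − 0 = 0, and there is no ∂_3, so H_2 = 0.

(K is a triangulation of the Möbius band.)

H_0 = Z,  H_1 = Z,  H_2 = 0.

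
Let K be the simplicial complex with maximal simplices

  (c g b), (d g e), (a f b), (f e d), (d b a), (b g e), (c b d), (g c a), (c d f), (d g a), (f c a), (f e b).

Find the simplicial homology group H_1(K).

We work with the vertex ordering a < b < c < d < e < f < g. The simplices of K, each written with vertices in increasing order, are:

  0-simplices (7): a, b, c, d, e, f, g
  1-simplices (18): ab, ac, ad, af, ag, bc, bd, be, bf, bg, cd, cf, cg, de, df, dg, ef, eg
  2-simplices (12): abd, abf, acf, acg, adg, bcd, bcg, bef, beg, cdf, def, deg

Hence C_0 ≅ Z^7, C_1 ≅ Z^18, C_2 ≅ Z^12.

Boundary ∂_1: C_1 → C_0 sends each edge [p,q] (with p < q) to q − p. For instance
  ∂af = f − a.
This gives a 7×18 integer matrix of rank 6; reducing to Smith normal form yields diagonal entries (1,1,1,1,1,1).

Boundary ∂_2: C_2 → C_1 acts by ∂[p,q,r] = [q,r] − [p,r] + [p,q]. For instance
  ∂def = ef − df + de,
  ∂bcg = cg − bg + bc.
This gives a 18×12 integer matrix of rank 12; reducing to Smith normal form yields diagonal entries (1,1,1,1,1,1,1,1,1,1,1,2).

Reading off H_k = ker ∂_k / im ∂_{k+1}:

  H_1: rank ker ∂_1 − rank ∂_2 = (18 − 6) − 12 = 0, and ∂_2 has invariant factor 2 > 1, so H_1 = Z/2.

H_1 = Z/2.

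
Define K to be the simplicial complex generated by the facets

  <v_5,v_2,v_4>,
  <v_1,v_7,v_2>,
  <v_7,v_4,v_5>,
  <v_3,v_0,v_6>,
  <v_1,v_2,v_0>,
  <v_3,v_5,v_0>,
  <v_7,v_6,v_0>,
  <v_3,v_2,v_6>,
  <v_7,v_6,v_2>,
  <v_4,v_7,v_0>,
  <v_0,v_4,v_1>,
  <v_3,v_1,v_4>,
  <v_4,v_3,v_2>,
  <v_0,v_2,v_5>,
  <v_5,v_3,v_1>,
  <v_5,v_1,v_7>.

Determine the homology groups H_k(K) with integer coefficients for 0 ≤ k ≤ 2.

H_0 = Z,  H_1 = Z^2,  H_2 = Z.

Take the total order v_0 < v_1 < v_2 < v_3 < v_4 < v_5 < v_6 < v_7 on the vertex set. Then K (dimension 2) consists of the simplices:

  0-simplices (8): [v_0], [v_1], [v_2], [v_3], [v_4], [v_5], [v_6], [v_7]
  1-simplices (24): (24 of them)
  2-simplices (16): (16 of them)

so the chain groups are C_0 ≅ Z^8, C_1 ≅ Z^24, C_2 ≅ Z^16.

∂_1: C_1 → C_0 maps an edge to its endpoints' difference, ∂[p,q] = q − p. For instance
  ∂[v_1,v_4] = [v_4] − [v_1].
The 8×24 boundary matrix has rank 7 and Smith normal form diag(1,1,1,1,1,1,1).

∂_2: C_2 → C_1 maps a triangle to the signed sum of its edges. For instance
  ∂[v_2,v_3,v_6] = [v_3,v_6] − [v_2,v_6] + [v_2,v_3],
  ∂[v_0,v_3,v_6] = [v_3,v_6] − [v_0,v_6] + [v_0,v_3].
This gives a 24×16 integer matrix of rank 15; reducing to Smith normal form yields diagonal entries (1,1,1,1,1,1,1,1,1,1,1,1,1,1,1).

Computing H_k = (kernel of ∂_k) / (image of ∂_{k+1}):

  H_0: rank C_0 − rank ∂_1 = 8 − 7 = 1, and the invariant factors of ∂_1 are all 1, so H_0 = Z.
  H_1: rank ker ∂_1 − rank ∂_2 = (24 − 7) − 15 = 2, and the invariant factors of ∂_2 are all 1, so H_1 = Z^2.
  H_2: rank ker ∂_2 − rank ∂_3 = (16 − 15) − 0 = 1, and there is no ∂_3, so H_2 = Z.

(K is a triangulation of the torus T^2.)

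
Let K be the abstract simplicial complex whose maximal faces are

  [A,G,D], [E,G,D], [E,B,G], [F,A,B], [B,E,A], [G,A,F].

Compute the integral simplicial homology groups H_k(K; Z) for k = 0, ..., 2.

K has 6 vertices, 12 edges, 6 triangles.
rank ∂_0 = 0, rank ∂_1 = 5 ⇒ b_0 = 6 − 0 − 5 = 1; all invariant factors of ∂_1 are 1 so no torsion. So H_0 ≅ Z.
rank ∂_1 = 5, rank ∂_2 = 6 ⇒ b_1 = 12 − 5 − 6 = 1; all invariant factors of ∂_2 are 1 so no torsion. So H_1 ≅ Z.
rank ∂_2 = 6, rank ∂_3 = 0 ⇒ b_2 = 6 − 6 − 0 = 0. So H_2 ≅ 0.

H_0 = Z,  H_1 = Z,  H_2 = 0.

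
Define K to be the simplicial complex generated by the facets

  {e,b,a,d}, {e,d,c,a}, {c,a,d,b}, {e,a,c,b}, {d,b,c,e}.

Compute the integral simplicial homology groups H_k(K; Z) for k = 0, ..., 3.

H_0 = Z,  H_1 = 0,  H_2 = 0,  H_3 = Z.

Order the vertices as a < b < c < d < e. Listing each simplex with vertices in this order, K has dimension 3 with simplices:

  0-simplices (5): a, b, c, d, e
  1-simplices (10): ab, ac, ad, ae, bc, bd, be, cd, ce, de
  2-simplices (10): abc, abd, abe, acd, ace, ade, bcd, bce, bde, cde
  3-simplices (5): abcd, abce, abde, acde, bcde

so the chain groups are C_0 ≅ Z^5, C_1 ≅ Z^10, C_2 ≅ Z^10, C_3 ≅ Z^5.

Boundary ∂_1: C_1 → C_0 sends each edge [p,q] (with p < q) to q − p. For instance
  ∂bc = c − b.
The resulting 5×10 matrix has rank 4, and its Smith normal form has invariant factors (1,1,1,1).

The boundary map ∂_2: C_2 → C_1 acts by ∂[p,q,r] = [q,r] − [p,r] + [p,q]. For instance
  ∂abe = be − ae + ab,
  ∂abd = bd − ad + ab.
The 10×10 boundary matrix has rank 6 and Smith normal form diag(1,1,1,1,1,1).

∂_3: C_3 → C_2 sends each 3-simplex σ to the alternating sum Σ_i (−1)^i (σ with its i-th vertex removed). For instance
  ∂abce = bce − ace + abe − abc,
  ∂abde = bde − ade + abe − abd.
The 10×5 boundary matrix has rank 4 and Smith normal form diag(1,1,1,1).

Reading off H_k = ker ∂_k / im ∂_{k+1}:

  H_0: rank C_0 − rank ∂_1 = 5 − 4 = 1, and the invariant factors of ∂_1 are all 1, so H_0 = Z.
  H_1: rank ker ∂_1 − rank ∂_2 = (10 − 4) − 6 = 0, and the invariant factors of ∂_2 are all 1, so H_1 = 0.
  H_2: rank ker ∂_2 − rank ∂_3 = (10 − 6) − 4 = 0, and the invariant factors of ∂_3 are all 1, so H_2 = 0.
  H_3: rank ker ∂_3 − rank ∂_4 = (5 − 4) − 0 = 1, and there is no ∂_4, so H_3 = Z.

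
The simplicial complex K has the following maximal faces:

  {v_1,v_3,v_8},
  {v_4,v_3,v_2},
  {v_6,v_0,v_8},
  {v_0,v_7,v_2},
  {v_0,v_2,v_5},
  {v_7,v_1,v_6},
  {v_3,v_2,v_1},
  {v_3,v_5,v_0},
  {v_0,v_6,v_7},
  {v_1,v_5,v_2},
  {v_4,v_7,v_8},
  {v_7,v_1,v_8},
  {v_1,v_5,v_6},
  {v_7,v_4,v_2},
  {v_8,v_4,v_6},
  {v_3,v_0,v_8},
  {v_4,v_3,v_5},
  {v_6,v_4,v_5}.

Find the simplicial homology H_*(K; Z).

Fix the vertex order v_0 < v_1 < v_2 < v_3 < v_4 < v_5 < v_6 < v_7 < v_8 and write every simplex with vertices in increasing order. Then dim K = 2 and the simplices of K are:

  0-simplices (9): [v_0], [v_1], [v_2], [v_3], [v_4], [v_5], [v_6], [v_7], [v_8]
  1-simplices (27): (27 of them)
  2-simplices (18): (18 of them)

giving chain groups C_0 ≅ Z^9, C_1 ≅ Z^27, C_2 ≅ Z^18.

Boundary ∂_1: C_1 → C_0 sends each edge [p,q] (with p < q) to q − p.
As a 9×27 matrix over Z this has rank 8, with invariant factors (1,1,1,1,1,1,1,1).

∂_2: C_2 → C_1 sends each 2-simplex [p,q,r] to [q,r] − [p,r] + [p,q]. For instance
  ∂[v_2,v_4,v_7] = [v_4,v_7] − [v_2,v_7] + [v_2,v_4],
  ∂[v_0,v_3,v_5] = [v_3,v_5] − [v_0,v_5] + [v_0,v_3].
The resulting 27×18 matrix has rank 18, and its Smith normal form has invariant factors (1,1,1,1,1,1,1,1,1,1,1,1,1,1,1,1,1,2).

Now H_k = ker ∂_k / im ∂_{k+1}, so:

  H_0: rank C_0 − rank ∂_1 = 9 − 8 = 1, and the invariant factors of ∂_1 are all 1, so H_0 ≅ Z.
  H_1: rank ker ∂_1 − rank ∂_2 = (27 − 8) − 18 = 1, and ∂_2 has invariant factor 2 > 1, so H_1 ≅ Z ⊕ Z_2.
  H_2: rank ker ∂_2 − rank ∂_3 = (18 − 18) − 0 = 0, and there is no ∂_3, so H_2 ≅ 0.

As a check, the Euler characteristic is 9 − 27 + 18 = 0, which agrees with 1 − 1 + 0 = 0.

H_0 ≅ Z,  H_1 ≅ Z ⊕ Z_2,  H_2 = 0.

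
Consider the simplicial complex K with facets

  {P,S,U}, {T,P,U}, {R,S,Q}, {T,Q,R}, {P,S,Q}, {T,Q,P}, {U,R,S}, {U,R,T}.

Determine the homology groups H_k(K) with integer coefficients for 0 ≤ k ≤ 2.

We work with the vertex ordering P < Q < R < S < T < U. The simplices of K, each written with vertices in increasing order, are:

  0-simplices (6): P, Q, R, S, T, U
  1-simplices (12): PQ, PS, PT, PU, QR, QS, QT, RS, RT, RU, SU, TU
  2-simplices (8): PQS, PQT, PSU, PTU, QRS, QRT, RSU, RTU

giving chain groups C_0 ≅ Z^6, C_1 ≅ Z^12, C_2 ≅ Z^8.

Boundary ∂_1: C_1 → C_0 sends each edge [p,q] (with p < q) to q − p. For instance
  ∂PT = T − P.
The 6×12 boundary matrix has rank 5 and Smith normal form diag(1,1,1,1,1).

∂_2: C_2 → C_1 acts by ∂[p,q,r] = [q,r] − [p,r] + [p,q]. For instance
  ∂QRT = RT − QT + QR,
  ∂RSU = SU − RU + RS.
This gives a 12×8 integer matrix of rank 7; reducing to Smith normal form yields diagonal entries (1,1,1,1,1,1,1).

Now H_k = ker ∂_k / im ∂_{k+1}, so:

  H_0: rank C_0 − rank ∂_1 = 6 − 5 = 1, and the invariant factors of ∂_1 are all 1, so H_0 = Z.
  H_1: rank ker ∂_1 − rank ∂_2 = (12 − 5) − 7 = 0, and the invariant factors of ∂_2 are all 1, so H_1 = 0.
  H_2: rank ker ∂_2 − rank ∂_3 = (8 − 7) − 0 = 1, and there is no ∂_3, so H_2 = Z.

H_0 ≅ Z,  H_1 = 0,  H_2 ≅ Z.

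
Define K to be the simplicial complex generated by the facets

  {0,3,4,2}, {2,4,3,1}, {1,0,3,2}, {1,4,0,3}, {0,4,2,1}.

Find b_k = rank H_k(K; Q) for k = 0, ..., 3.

Fix the vertex order 0 < 1 < 2 < 3 < 4 and write every simplex with vertices in increasing order. Then dim K = 3 and the simplices of K are:

  0-simplices (5): [0], [1], [2], [3], [4]
  1-simplices (10): [0,1], [0,2], [0,3], [0,4], [1,2], [1,3], [1,4], [2,3], [2,4], [3,4]
  2-simplices (10): [0,1,2], [0,1,3], [0,1,4], [0,2,3], [0,2,4], [0,3,4], [1,2,3], [1,2,4], [1,3,4], [2,3,4]
  3-simplices (5): [0,1,2,3], [0,1,2,4], [0,1,3,4], [0,2,3,4], [1,2,3,4]

so the chain groups are C_0 ≅ Z^5, C_1 ≅ Z^10, C_2 ≅ Z^10, C_3 ≅ Z^5.

The boundary map ∂_1: C_1 → C_0 is given by ∂[p,q] = [q] − [p]. For instance
  ∂[0,4] = [4] − [0].
The resulting 5×10 matrix has rank 4, and its Smith normal form has invariant factors (1,1,1,1).

Boundary ∂_2: C_2 → C_1 maps a triangle to the signed sum of its edges. For instance
  ∂[0,1,3] = [1,3] − [0,3] + [0,1],
  ∂[2,3,4] = [3,4] − [2,4] + [2,3].
The resulting 10×10 matrix has rank 6, and its Smith normal form has invariant factors (1,1,1,1,1,1).

The boundary map ∂_3: C_3 → C_2 sends each 3-simplex σ to the alternating sum Σ_i (−1)^i (σ with its i-th vertex removed). For instance
  ∂[0,1,2,4] = [1,2,4] − [0,2,4] + [0,1,4] − [0,1,2],
  ∂[0,1,2,3] = [1,2,3] − [0,2,3] + [0,1,3] − [0,1,2].
The 10×5 boundary matrix has rank 4 and Smith normal form diag(1,1,1,1).

Computing H_k = (kernel of ∂_k) / (image of ∂_{k+1}):

  H_0: rank C_0 − rank ∂_1 = 5 − 4 = 1, and the invariant factors of ∂_1 are all 1, so H_0 ≅ Z.
  H_1: rank ker ∂_1 − rank ∂_2 = (10 − 4) − 6 = 0, and the invariant factors of ∂_2 are all 1, so H_1 ≅ 0.
  H_2: rank ker ∂_2 − rank ∂_3 = (10 − 6) − 4 = 0, and the invariant factors of ∂_3 are all 1, so H_2 ≅ 0.
  H_3: rank ker ∂_3 − rank ∂_4 = (5 − 4) − 0 = 1, and there is no ∂_4, so H_3 ≅ Z.

(K is a triangulation of the 3-sphere S^3.)

Hence the Betti numbers are b_0 = 1, b_1 = 0, b_2 = 0, b_3 = 1.

b_0 = 1, b_1 = 0, b_2 = 0, b_3 = 1.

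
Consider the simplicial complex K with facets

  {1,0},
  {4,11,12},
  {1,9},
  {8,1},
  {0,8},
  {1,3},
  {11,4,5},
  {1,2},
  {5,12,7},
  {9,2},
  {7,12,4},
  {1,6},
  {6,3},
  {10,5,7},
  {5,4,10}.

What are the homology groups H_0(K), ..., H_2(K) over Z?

H_0 ≅ Z^2,  H_1 ≅ Z^4,  H_2 = 0.

Order the vertices as 0 < 1 < 2 < 3 < 4 < 5 < 6 < 7 < 8 < 9 < 10 < 11 < 12. Listing each simplex with vertices in this order, K has dimension 2 with simplices:

  0-simplices (13): [0], [1], [2], [3], [4], [5], [6], [7], [8], [9], [10], [11], [12]
  1-simplices (21): [0,1], [0,8], [1,2], [1,3], [1,6], [1,8], [1,9], [2,9], [3,6], [4,5], [4,7], [4,10], [4,11], [4,12], [5,7], [5,10], [5,11], [5,12], [7,10], [7,12], [11,12]
  2-simplices (6): [4,5,10], [4,5,11], [4,7,12], [4,11,12], [5,7,10], [5,7,12]

Hence C_0 ≅ Z^13, C_1 ≅ Z^21, C_2 ≅ Z^6.

∂_1: C_1 → C_0 is given by ∂[p,q] = [q] − [p]. For instance
  ∂[7,12] = [12] − [7].
The 13×21 boundary matrix has rank 11 and Smith normal form diag(1,1,1,1,1,1,1,1,1,1,1).

The boundary map ∂_2: C_2 → C_1 sends each 2-simplex [p,q,r] to [q,r] − [p,r] + [p,q]. For instance
  ∂[5,7,12] = [7,12] − [5,12] + [5,7],
  ∂[5,7,10] = [7,10] − [5,10] + [5,7].
The 21×6 boundary matrix has rank 6 and Smith normal form diag(1,1,1,1,1,1).

From H_k ≅ ker(∂_k) / im(∂_{k+1}) we obtain:

  H_0: rank C_0 − rank ∂_1 = 13 − 11 = 2, and the invariant factors of ∂_1 are all 1, so H_0 = Z^2.
  H_1: rank ker ∂_1 − rank ∂_2 = (21 − 11) − 6 = 4, and the invariant factors of ∂_2 are all 1, so H_1 = Z^4.
  H_2: rank ker ∂_2 − rank ∂_3 = (6 − 6) − 0 = 0, and there is no ∂_3, so H_2 = 0.

As a check, the Euler characteristic is 13 − 21 + 6 = -2, which agrees with 2 − 4 + 0 = -2.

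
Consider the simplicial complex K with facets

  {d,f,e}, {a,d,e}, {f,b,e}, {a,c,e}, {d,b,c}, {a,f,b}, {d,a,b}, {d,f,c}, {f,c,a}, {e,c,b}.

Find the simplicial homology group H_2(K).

H_2 = 0.

Order the vertices as a < b < c < d < e < f. Listing each simplex with vertices in this order, K has dimension 2 with simplices:

  0-simplices (6): a, b, c, d, e, f
  1-simplices (15): ab, ac, ad, ae, af, bc, bd, be, bf, cd, ce, cf, de, df, ef
  2-simplices (10): abd, abf, ace, acf, ade, bcd, bce, bef, cdf, def

giving chain groups C_0 ≅ Z^6, C_1 ≅ Z^15, C_2 ≅ Z^10.

Boundary ∂_1: C_1 → C_0 sends each edge [p,q] (with p < q) to q − p.
This gives a 6×15 integer matrix of rank 5; reducing to Smith normal form yields diagonal entries (1,1,1,1,1).

∂_2: C_2 → C_1 maps a triangle to the signed sum of its edges. For instance
  ∂cdf = df − cf + cd,
  ∂ade = de − ae + ad.
This gives a 15×10 integer matrix of rank 10; reducing to Smith normal form yields diagonal entries (1,1,1,1,1,1,1,1,1,2).

Reading off H_k = ker ∂_k / im ∂_{k+1}:

  H_2: rank ker ∂_2 − rank ∂_3 = (10 − 10) − 0 = 0, and there is no ∂_3, so H_2 ≅ 0.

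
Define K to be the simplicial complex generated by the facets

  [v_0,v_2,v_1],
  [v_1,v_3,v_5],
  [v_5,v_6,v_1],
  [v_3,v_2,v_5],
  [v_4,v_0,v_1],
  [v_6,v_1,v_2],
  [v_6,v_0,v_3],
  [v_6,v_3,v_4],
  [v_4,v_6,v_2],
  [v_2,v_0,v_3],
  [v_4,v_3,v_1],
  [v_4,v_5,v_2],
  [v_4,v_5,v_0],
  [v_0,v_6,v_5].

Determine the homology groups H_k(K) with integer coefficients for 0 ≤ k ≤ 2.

H_0 = Z,  H_1 = Z^2,  H_2 = Z.

K has 7 vertices, 21 edges, 14 triangles.
rank ∂_0 = 0, rank ∂_1 = 6 ⇒ b_0 = 7 − 0 − 6 = 1; all invariant factors of ∂_1 are 1 so no torsion. So H_0 = Z.
rank ∂_1 = 6, rank ∂_2 = 13 ⇒ b_1 = 21 − 6 − 13 = 2; all invariant factors of ∂_2 are 1 so no torsion. So H_1 = Z^2.
rank ∂_2 = 13, rank ∂_3 = 0 ⇒ b_2 = 14 − 13 − 0 = 1. So H_2 = Z.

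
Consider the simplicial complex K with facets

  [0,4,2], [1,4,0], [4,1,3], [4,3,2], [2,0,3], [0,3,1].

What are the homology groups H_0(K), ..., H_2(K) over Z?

H_0 ≅ Z,  H_1 = 0,  H_2 ≅ Z.

We work with the vertex ordering 0 < 1 < 2 < 3 < 4. The simplices of K, each written with vertices in increasing order, are:

  0-simplices (5): [0], [1], [2], [3], [4]
  1-simplices (9): [0,1], [0,2], [0,3], [0,4], [1,3], [1,4], [2,3], [2,4], [3,4]
  2-simplices (6): [0,1,3], [0,1,4], [0,2,3], [0,2,4], [1,3,4], [2,3,4]

so the chain groups are C_0 ≅ Z^5, C_1 ≅ Z^9, C_2 ≅ Z^6.

Boundary ∂_1: C_1 → C_0 maps an edge to its endpoints' difference, ∂[p,q] = q − p.
As a 5×9 matrix over Z this has rank 4, with invariant factors (1,1,1,1).

∂_2: C_2 → C_1 maps a triangle to the signed sum of its edges. For instance
  ∂[0,2,3] = [2,3] − [0,3] + [0,2],
  ∂[0,2,4] = [2,4] − [0,4] + [0,2].
The resulting 9×6 matrix has rank 5, and its Smith normal form has invariant factors (1,1,1,1,1).

Reading off H_k = ker ∂_k / im ∂_{k+1}:

  H_0: rank C_0 − rank ∂_1 = 5 − 4 = 1, and the invariant factors of ∂_1 are all 1, so H_0 = Z.
  H_1: rank ker ∂_1 − rank ∂_2 = (9 − 4) − 5 = 0, and the invariant factors of ∂_2 are all 1, so H_1 = 0.
  H_2: rank ker ∂_2 − rank ∂_3 = (6 − 5) − 0 = 1, and there is no ∂_3, so H_2 = Z.

(K is a triangulation of the 2-sphere S^2.)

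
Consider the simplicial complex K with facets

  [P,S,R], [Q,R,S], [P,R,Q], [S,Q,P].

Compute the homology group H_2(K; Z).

We work with the vertex ordering P < Q < R < S. The simplices of K, each written with vertices in increasing order, are:

  0-simplices (4): P, Q, R, S
  1-simplices (6): PQ, PR, PS, QR, QS, RS
  2-simplices (4): PQR, PQS, PRS, QRS

Hence C_0 ≅ Z^4, C_1 ≅ Z^6, C_2 ≅ Z^4.

The boundary map ∂_1: C_1 → C_0 is given by ∂[p,q] = [q] − [p]. For instance
  ∂PS = S − P.
The resulting 4×6 matrix has rank 3, and its Smith normal form has invariant factors (1,1,1).

The boundary map ∂_2: C_2 → C_1 sends each 2-simplex [p,q,r] to [q,r] − [p,r] + [p,q]. For instance
  ∂PQR = QR − PR + PQ,
  ∂QRS = RS − QS + QR.
The resulting 6×4 matrix has rank 3, and its Smith normal form has invariant factors (1,1,1).

Reading off H_k = ker ∂_k / im ∂_{k+1}:

  H_2: rank ker ∂_2 − rank ∂_3 = (4 − 3) − 0 = 1, and there is no ∂_3, so H_2 = Z.

(K is a triangulation of the 2-sphere S^2.)

H_2 = Z.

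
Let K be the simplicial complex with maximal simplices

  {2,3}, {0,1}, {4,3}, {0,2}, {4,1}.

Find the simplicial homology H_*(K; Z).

Order the vertices as 0 < 1 < 2 < 3 < 4. Listing each simplex with vertices in this order, K has dimension 1 with simplices:

  0-simplices (5): [0], [1], [2], [3], [4]
  1-simplices (5): [0,1], [0,2], [1,4], [2,3], [3,4]

so the chain groups are C_0 ≅ Z^5, C_1 ≅ Z^5.

Boundary ∂_1: C_1 → C_0 maps an edge to its endpoints' difference, ∂[p,q] = q − p.
As a 5×5 matrix over Z this has rank 4, with invariant factors (1,1,1,1).

Now H_k = ker ∂_k / im ∂_{k+1}, so:

  H_0: rank C_0 − rank ∂_1 = 5 − 4 = 1, and the invariant factors of ∂_1 are all 1, so H_0 ≅ Z.
  H_1: rank ker ∂_1 − rank ∂_2 = (5 − 4) − 0 = 1, and there is no ∂_2, so H_1 ≅ Z.

H_0 ≅ Z,  H_1 ≅ Z.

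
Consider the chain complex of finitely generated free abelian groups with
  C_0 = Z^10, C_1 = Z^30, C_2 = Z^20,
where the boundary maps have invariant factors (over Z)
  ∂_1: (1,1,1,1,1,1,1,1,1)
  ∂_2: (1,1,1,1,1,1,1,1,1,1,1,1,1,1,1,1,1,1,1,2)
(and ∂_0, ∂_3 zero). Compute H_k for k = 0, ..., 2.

H_0: b_0 = 10 − 0 − 9 = 1; torsion from ∂_1 factors > 1: none. So H_0 = Z.
H_1: b_1 = 30 − 9 − 20 = 1; torsion from ∂_2 factors > 1: [2]. So H_1 = Z ⊕ Z/2Z.
H_2: b_2 = 20 − 20 − 0 = 0; torsion from ∂_3 factors > 1: none. So H_2 = 0.

H_0 = Z,  H_1 = Z ⊕ Z/2Z,  H_2 = 0.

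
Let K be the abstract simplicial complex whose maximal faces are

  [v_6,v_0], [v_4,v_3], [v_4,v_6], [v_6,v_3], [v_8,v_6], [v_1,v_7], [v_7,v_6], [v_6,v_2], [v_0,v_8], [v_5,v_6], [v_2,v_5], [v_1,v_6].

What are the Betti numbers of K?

b_0 = 1, b_1 = 4.

Order the vertices as v_0 < v_1 < v_2 < v_3 < v_4 < v_5 < v_6 < v_7 < v_8. Listing each simplex with vertices in this order, K has dimension 1 with simplices:

  0-simplices (9): [v_0], [v_1], [v_2], [v_3], [v_4], [v_5], [v_6], [v_7], [v_8]
  1-simplices (12): [v_0,v_6], [v_0,v_8], [v_1,v_6], [v_1,v_7], [v_2,v_5], [v_2,v_6], [v_3,v_4], [v_3,v_6], [v_4,v_6], [v_5,v_6], [v_6,v_7], [v_6,v_8]

giving chain groups C_0 ≅ Z^9, C_1 ≅ Z^12.

∂_1: C_1 → C_0 maps an edge to its endpoints' difference, ∂[p,q] = q − p.
The 9×12 boundary matrix has rank 8 and Smith normal form diag(1,1,1,1,1,1,1,1).

Reading off H_k = ker ∂_k / im ∂_{k+1}:

  H_0: rank C_0 − rank ∂_1 = 9 − 8 = 1, and the invariant factors of ∂_1 are all 1, so H_0 = Z.
  H_1: rank ker ∂_1 − rank ∂_2 = (12 − 8) − 0 = 4, and there is no ∂_2, so H_1 = Z^4.

Hence the Betti numbers are b_0 = 1, b_1 = 4.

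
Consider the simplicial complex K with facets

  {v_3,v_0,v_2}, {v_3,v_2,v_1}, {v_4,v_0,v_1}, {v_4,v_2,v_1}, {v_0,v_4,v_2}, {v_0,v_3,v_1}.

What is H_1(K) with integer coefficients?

Order the vertices as v_0 < v_1 < v_2 < v_3 < v_4. Listing each simplex with vertices in this order, K has dimension 2 with simplices:

  0-simplices (5): [v_0], [v_1], [v_2], [v_3], [v_4]
  1-simplices (9): [v_0,v_1], [v_0,v_2], [v_0,v_3], [v_0,v_4], [v_1,v_2], [v_1,v_3], [v_1,v_4], [v_2,v_3], [v_2,v_4]
  2-simplices (6): [v_0,v_1,v_3], [v_0,v_1,v_4], [v_0,v_2,v_3], [v_0,v_2,v_4], [v_1,v_2,v_3], [v_1,v_2,v_4]

so the chain groups are C_0 ≅ Z^5, C_1 ≅ Z^9, C_2 ≅ Z^6.

∂_1: C_1 → C_0 maps an edge to its endpoints' difference, ∂[p,q] = q − p.
This gives a 5×9 integer matrix of rank 4; reducing to Smith normal form yields diagonal entries (1,1,1,1).

Boundary ∂_2: C_2 → C_1 maps a triangle to the signed sum of its edges. For instance
  ∂[v_0,v_2,v_3] = [v_2,v_3] − [v_0,v_3] + [v_0,v_2],
  ∂[v_0,v_1,v_4] = [v_1,v_4] − [v_0,v_4] + [v_0,v_1].
The resulting 9×6 matrix has rank 5, and its Smith normal form has invariant factors (1,1,1,1,1).

Computing H_k = (kernel of ∂_k) / (image of ∂_{k+1}):

  H_1: rank ker ∂_1 − rank ∂_2 = (9 − 4) − 5 = 0, and the invariant factors of ∂_2 are all 1, so H_1 = 0.

H_1 ≅ 0.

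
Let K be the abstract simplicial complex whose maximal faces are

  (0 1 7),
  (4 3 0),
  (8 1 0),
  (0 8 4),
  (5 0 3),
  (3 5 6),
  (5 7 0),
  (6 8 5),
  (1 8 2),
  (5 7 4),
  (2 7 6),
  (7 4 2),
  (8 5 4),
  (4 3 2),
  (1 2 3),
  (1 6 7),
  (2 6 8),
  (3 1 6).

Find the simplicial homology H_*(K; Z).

H_0 ≅ Z,  H_1 ≅ Z ⊕ Z/2Z,  H_2 = 0.

K has 9 vertices, 27 edges, 18 triangles.
rank ∂_0 = 0, rank ∂_1 = 8 ⇒ b_0 = 9 − 0 − 8 = 1; all invariant factors of ∂_1 are 1 so no torsion. So H_0 = Z.
rank ∂_1 = 8, rank ∂_2 = 18 ⇒ b_1 = 27 − 8 − 18 = 1; ∂_2 has invariant factor(s) [2] giving torsion. So H_1 = Z ⊕ Z/2Z.
rank ∂_2 = 18, rank ∂_3 = 0 ⇒ b_2 = 18 − 18 − 0 = 0. So H_2 = 0.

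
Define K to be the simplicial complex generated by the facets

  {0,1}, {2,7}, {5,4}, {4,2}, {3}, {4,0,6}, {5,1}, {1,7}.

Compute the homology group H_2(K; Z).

H_2 = 0.

We work with the vertex ordering 0 < 1 < 2 < 3 < 4 < 5 < 6 < 7. The simplices of K, each written with vertices in increasing order, are:

  0-simplices (8): [0], [1], [2], [3], [4], [5], [6], [7]
  1-simplices (9): [0,1], [0,4], [0,6], [1,5], [1,7], [2,4], [2,7], [4,5], [4,6]
  2-simplices (1): [0,4,6]

giving chain groups C_0 ≅ Z^8, C_1 ≅ Z^9, C_2 ≅ Z^1.

Boundary ∂_1: C_1 → C_0 maps an edge to its endpoints' difference, ∂[p,q] = q − p. For instance
  ∂[4,5] = [5] − [4].
The resulting 8×9 matrix has rank 6, and its Smith normal form has invariant factors (1,1,1,1,1,1).

The boundary map ∂_2: C_2 → C_1 sends each 2-simplex [p,q,r] to [q,r] − [p,r] + [p,q]. For instance
  ∂[0,4,6] = [4,6] − [0,6] + [0,4].
As a 9×1 matrix over Z this has rank 1, with invariant factors (1).

Reading off H_k = ker ∂_k / im ∂_{k+1}:

  H_2: rank ker ∂_2 − rank ∂_3 = (1 − 1) − 0 = 0, and there is no ∂_3, so H_2 = 0.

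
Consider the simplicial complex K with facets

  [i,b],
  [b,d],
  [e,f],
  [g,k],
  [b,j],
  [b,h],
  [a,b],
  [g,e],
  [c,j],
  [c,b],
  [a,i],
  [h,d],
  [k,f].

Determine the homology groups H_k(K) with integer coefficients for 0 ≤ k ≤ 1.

H_0 = Z^2,  H_1 = Z^4.

K has 11 vertices, 13 edges.
rank ∂_0 = 0, rank ∂_1 = 9 ⇒ b_0 = 11 − 0 − 9 = 2; all invariant factors of ∂_1 are 1 so no torsion. So H_0 ≅ Z^2.
rank ∂_1 = 9, rank ∂_2 = 0 ⇒ b_1 = 13 − 9 − 0 = 4. So H_1 ≅ Z^4.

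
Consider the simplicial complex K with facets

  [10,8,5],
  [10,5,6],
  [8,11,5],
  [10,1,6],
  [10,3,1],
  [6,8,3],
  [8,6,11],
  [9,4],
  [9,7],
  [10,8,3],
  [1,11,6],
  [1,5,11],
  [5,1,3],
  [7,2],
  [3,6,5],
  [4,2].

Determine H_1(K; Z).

Order the vertices as 1 < 2 < 3 < 4 < 5 < 6 < 7 < 8 < 9 < 10 < 11. Listing each simplex with vertices in this order, K has dimension 2 with simplices:

  0-simplices (11): [1], [2], [3], [4], [5], [6], [7], [8], [9], [10], [11]
  1-simplices (22): (22 of them)
  2-simplices (12): [1,3,5], [1,3,10], [1,5,11], [1,6,10], [1,6,11], [3,5,6], [3,6,8], [3,8,10], [5,6,10], [5,8,10], [5,8,11], [6,8,11]

so the chain groups are C_0 ≅ Z^11, C_1 ≅ Z^22, C_2 ≅ Z^12.

The boundary map ∂_1: C_1 → C_0 is given by ∂[p,q] = [q] − [p].
This gives a 11×22 integer matrix of rank 9; reducing to Smith normal form yields diagonal entries (1,1,1,1,1,1,1,1,1).

∂_2: C_2 → C_1 acts by ∂[p,q,r] = [q,r] − [p,r] + [p,q]. For instance
  ∂[6,8,11] = [8,11] − [6,11] + [6,8],
  ∂[1,3,10] = [3,10] − [1,10] + [1,3].
The resulting 22×12 matrix has rank 12, and its Smith normal form has invariant factors (1,1,1,1,1,1,1,1,1,1,1,2).

From H_k ≅ ker(∂_k) / im(∂_{k+1}) we obtain:

  H_1: rank ker ∂_1 − rank ∂_2 = (22 − 9) − 12 = 1, and ∂_2 has invariant factor 2 > 1, so H_1 ≅ Z ⊕ Z/2.

H_1 = Z ⊕ Z/2.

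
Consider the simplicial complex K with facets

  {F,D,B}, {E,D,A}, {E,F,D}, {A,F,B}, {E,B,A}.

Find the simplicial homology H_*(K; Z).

H_0 = Z,  H_1 = Z,  H_2 = 0.

Take the total order A < B < D < E < F on the vertex set. Then K (dimension 2) consists of the simplices:

  0-simplices (5): A, B, D, E, F
  1-simplices (10): AB, AD, AE, AF, BD, BE, BF, DE, DF, EF
  2-simplices (5): ABE, ABF, ADE, BDF, DEF

Hence C_0 ≅ Z^5, C_1 ≅ Z^10, C_2 ≅ Z^5.

∂_1: C_1 → C_0 sends each edge [p,q] (with p < q) to q − p. For instance
  ∂BE = E − B.
As a 5×10 matrix over Z this has rank 4, with invariant factors (1,1,1,1).

∂_2: C_2 → C_1 maps a triangle to the signed sum of its edges. For instance
  ∂ABE = BE − AE + AB,
  ∂ADE = DE − AE + AD.
The 10×5 boundary matrix has rank 5 and Smith normal form diag(1,1,1,1,1).

Now H_k = ker ∂_k / im ∂_{k+1}, so:

  H_0: rank C_0 − rank ∂_1 = 5 − 4 = 1, and the invariant factors of ∂_1 are all 1, so H_0 = Z.
  H_1: rank ker ∂_1 − rank ∂_2 = (10 − 4) − 5 = 1, and the invariant factors of ∂_2 are all 1, so H_1 = Z.
  H_2: rank ker ∂_2 − rank ∂_3 = (5 − 5) − 0 = 0, and there is no ∂_3, so H_2 = 0.

As a check, the Euler characteristic is 5 − 10 + 5 = 0, which agrees with 1 − 1 + 0 = 0.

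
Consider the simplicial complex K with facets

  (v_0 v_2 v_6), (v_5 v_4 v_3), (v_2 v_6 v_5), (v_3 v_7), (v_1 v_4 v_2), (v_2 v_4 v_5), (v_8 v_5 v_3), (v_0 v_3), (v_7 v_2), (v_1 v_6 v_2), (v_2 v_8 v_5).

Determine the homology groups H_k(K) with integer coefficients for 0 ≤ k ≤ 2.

H_0 = Z,  H_1 = Z^2,  H_2 = 0.

We work with the vertex ordering v_0 < v_1 < v_2 < v_3 < v_4 < v_5 < v_6 < v_7 < v_8. The simplices of K, each written with vertices in increasing order, are:

  0-simplices (9): [v_0], [v_1], [v_2], [v_3], [v_4], [v_5], [v_6], [v_7], [v_8]
  1-simplices (18): (18 of them)
  2-simplices (8): [v_0,v_2,v_6], [v_1,v_2,v_4], [v_1,v_2,v_6], [v_2,v_4,v_5], [v_2,v_5,v_6], [v_2,v_5,v_8], [v_3,v_4,v_5], [v_3,v_5,v_8]

so the chain groups are C_0 ≅ Z^9, C_1 ≅ Z^18, C_2 ≅ Z^8.

Boundary ∂_1: C_1 → C_0 is given by ∂[p,q] = [q] − [p].
The resulting 9×18 matrix has rank 8, and its Smith normal form has invariant factors (1,1,1,1,1,1,1,1).

The boundary map ∂_2: C_2 → C_1 acts by ∂[p,q,r] = [q,r] − [p,r] + [p,q]. For instance
  ∂[v_0,v_2,v_6] = [v_2,v_6] − [v_0,v_6] + [v_0,v_2],
  ∂[v_2,v_5,v_6] = [v_5,v_6] − [v_2,v_6] + [v_2,v_5].
The 18×8 boundary matrix has rank 8 and Smith normal form diag(1,1,1,1,1,1,1,1).

Computing H_k = (kernel of ∂_k) / (image of ∂_{k+1}):

  H_0: rank C_0 − rank ∂_1 = 9 − 8 = 1, and the invariant factors of ∂_1 are all 1, so H_0 ≅ Z.
  H_1: rank ker ∂_1 − rank ∂_2 = (18 − 8) − 8 = 2, and the invariant factors of ∂_2 are all 1, so H_1 ≅ Z^2.
  H_2: rank ker ∂_2 − rank ∂_3 = (8 − 8) − 0 = 0, and there is no ∂_3, so H_2 ≅ 0.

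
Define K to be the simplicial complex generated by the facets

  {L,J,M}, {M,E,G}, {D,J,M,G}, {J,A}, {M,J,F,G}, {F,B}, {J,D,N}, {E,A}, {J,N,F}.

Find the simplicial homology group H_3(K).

K has 10 vertices, 19 edges, 11 triangles, 2 3-simplices.
rank ∂_3 = 2, rank ∂_4 = 0 ⇒ b_3 = 2 − 2 − 0 = 0. So H_3 = 0.

H_3 ≅ 0.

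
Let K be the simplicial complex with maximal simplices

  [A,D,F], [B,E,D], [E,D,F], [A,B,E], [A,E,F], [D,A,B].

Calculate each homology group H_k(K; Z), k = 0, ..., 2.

We work with the vertex ordering A < B < D < E < F. The simplices of K, each written with vertices in increasing order, are:

  0-simplices (5): A, B, D, E, F
  1-simplices (9): AB, AD, AE, AF, BD, BE, DE, DF, EF
  2-simplices (6): ABD, ABE, ADF, AEF, BDE, DEF

giving chain groups C_0 ≅ Z^5, C_1 ≅ Z^9, C_2 ≅ Z^6.

Boundary ∂_1: C_1 → C_0 maps an edge to its endpoints' difference, ∂[p,q] = q − p. For instance
  ∂AE = E − A.
The resulting 5×9 matrix has rank 4, and its Smith normal form has invariant factors (1,1,1,1).

Boundary ∂_2: C_2 → C_1 sends each 2-simplex [p,q,r] to [q,r] − [p,r] + [p,q]. For instance
  ∂ABD = BD − AD + AB,
  ∂ABE = BE − AE + AB.
The resulting 9×6 matrix has rank 5, and its Smith normal form has invariant factors (1,1,1,1,1).

Computing H_k = (kernel of ∂_k) / (image of ∂_{k+1}):

  H_0: rank C_0 − rank ∂_1 = 5 − 4 = 1, and the invariant factors of ∂_1 are all 1, so H_0 ≅ Z.
  H_1: rank ker ∂_1 − rank ∂_2 = (9 − 4) − 5 = 0, and the invariant factors of ∂_2 are all 1, so H_1 ≅ 0.
  H_2: rank ker ∂_2 − rank ∂_3 = (6 − 5) − 0 = 1, and there is no ∂_3, so H_2 ≅ Z.

H_0 ≅ Z,  H_1 = 0,  H_2 ≅ Z.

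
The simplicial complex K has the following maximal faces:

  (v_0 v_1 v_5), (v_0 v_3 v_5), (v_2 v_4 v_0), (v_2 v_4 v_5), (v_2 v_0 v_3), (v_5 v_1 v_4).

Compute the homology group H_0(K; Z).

K has 6 vertices, 12 edges, 6 triangles.
rank ∂_0 = 0, rank ∂_1 = 5 ⇒ b_0 = 6 − 0 − 5 = 1; all invariant factors of ∂_1 are 1 so no torsion. So H_0 = Z.

H_0 ≅ Z.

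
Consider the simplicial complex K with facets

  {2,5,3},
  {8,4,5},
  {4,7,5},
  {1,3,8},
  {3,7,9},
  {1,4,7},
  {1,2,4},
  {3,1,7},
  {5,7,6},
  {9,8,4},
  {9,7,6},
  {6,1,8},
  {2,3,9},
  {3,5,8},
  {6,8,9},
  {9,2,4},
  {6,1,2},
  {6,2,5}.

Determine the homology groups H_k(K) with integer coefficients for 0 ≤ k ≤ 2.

Order the vertices as 1 < 2 < 3 < 4 < 5 < 6 < 7 < 8 < 9. Listing each simplex with vertices in this order, K has dimension 2 with simplices:

  0-simplices (9): [1], [2], [3], [4], [5], [6], [7], [8], [9]
  1-simplices (27): (27 of them)
  2-simplices (18): [1,2,4], [1,2,6], [1,3,7], [1,3,8], [1,4,7], [1,6,8], [2,3,5], [2,3,9], [2,4,9], [2,5,6], [3,5,8], [3,7,9], [4,5,7], [4,5,8], [4,8,9], [5,6,7], [6,7,9], [6,8,9]

giving chain groups C_0 ≅ Z^9, C_1 ≅ Z^27, C_2 ≅ Z^18.

∂_1: C_1 → C_0 sends each edge [p,q] (with p < q) to q − p.
As a 9×27 matrix over Z this has rank 8, with invariant factors (1,1,1,1,1,1,1,1).

∂_2: C_2 → C_1 sends each 2-simplex [p,q,r] to [q,r] − [p,r] + [p,q]. For instance
  ∂[1,2,4] = [2,4] − [1,4] + [1,2],
  ∂[4,5,7] = [5,7] − [4,7] + [4,5].
The resulting 27×18 matrix has rank 17, and its Smith normal form has invariant factors (1,1,1,1,1,1,1,1,1,1,1,1,1,1,1,1,1).

Reading off H_k = ker ∂_k / im ∂_{k+1}:

  H_0: rank C_0 − rank ∂_1 = 9 − 8 = 1, and the invariant factors of ∂_1 are all 1, so H_0 = Z.
  H_1: rank ker ∂_1 − rank ∂_2 = (27 − 8) − 17 = 2, and the invariant factors of ∂_2 are all 1, so H_1 = Z^2.
  H_2: rank ker ∂_2 − rank ∂_3 = (18 − 17) − 0 = 1, and there is no ∂_3, so H_2 = Z.

(K is a triangulation of the torus T^2.)

H_0 = Z,  H_1 = Z^2,  H_2 = Z.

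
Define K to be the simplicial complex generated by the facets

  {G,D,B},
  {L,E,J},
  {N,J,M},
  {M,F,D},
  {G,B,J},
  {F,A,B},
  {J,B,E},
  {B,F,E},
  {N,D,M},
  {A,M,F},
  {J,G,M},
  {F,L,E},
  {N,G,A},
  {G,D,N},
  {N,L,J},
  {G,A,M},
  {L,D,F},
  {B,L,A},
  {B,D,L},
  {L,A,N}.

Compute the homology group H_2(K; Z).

Order the vertices as A < B < D < E < F < G < J < L < M < N. Listing each simplex with vertices in this order, K has dimension 2 with simplices:

  0-simplices (10): A, B, D, E, F, G, J, L, M, N
  1-simplices (30): AB, AF, AG, AL, AM, AN, BD, BE, BF, BG, BJ, BL, DF, DG, DL, DM, DN, EF, EJ, EL, FL, FM, GJ, GM, GN, JL, JM, JN, LN, MN
  2-simplices (20): ABF, ABL, AFM, AGM, AGN, ALN, BDG, BDL, BEF, BEJ, BGJ, DFL, DFM, DGN, DMN, EFL, EJL, GJM, JLN, JMN

so the chain groups are C_0 ≅ Z^10, C_1 ≅ Z^30, C_2 ≅ Z^20.

The boundary map ∂_1: C_1 → C_0 is given by ∂[p,q] = [q] − [p]. For instance
  ∂DF = F − D.
The 10×30 boundary matrix has rank 9 and Smith normal form diag(1,1,1,1,1,1,1,1,1).

∂_2: C_2 → C_1 maps a triangle to the signed sum of its edges. For instance
  ∂ABL = BL − AL + AB,
  ∂AFM = FM − AM + AF.
The resulting 30×20 matrix has rank 20, and its Smith normal form has invariant factors (1,1,1,1,1,1,1,1,1,1,1,1,1,1,1,1,1,1,1,2).

Computing H_k = (kernel of ∂_k) / (image of ∂_{k+1}):

  H_2: rank ker ∂_2 − rank ∂_3 = (20 − 20) − 0 = 0, and there is no ∂_3, so H_2 = 0.

H_2 ≅ 0.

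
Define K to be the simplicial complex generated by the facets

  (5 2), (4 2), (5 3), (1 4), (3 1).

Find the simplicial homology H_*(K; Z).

H_0 = Z,  H_1 = Z.

Fix the vertex order 1 < 2 < 3 < 4 < 5 and write every simplex with vertices in increasing order. Then dim K = 1 and the simplices of K are:

  0-simplices (5): [1], [2], [3], [4], [5]
  1-simplices (5): [1,3], [1,4], [2,4], [2,5], [3,5]

Hence C_0 ≅ Z^5, C_1 ≅ Z^5.

∂_1: C_1 → C_0 is given by ∂[p,q] = [q] − [p].
The 5×5 boundary matrix has rank 4 and Smith normal form diag(1,1,1,1).

Computing H_k = (kernel of ∂_k) / (image of ∂_{k+1}):

  H_0: rank C_0 − rank ∂_1 = 5 − 4 = 1, and the invariant factors of ∂_1 are all 1, so H_0 ≅ Z.
  H_1: rank ker ∂_1 − rank ∂_2 = (5 − 4) − 0 = 1, and there is no ∂_2, so H_1 ≅ Z.

As a check, the Euler characteristic is 5 − 5 = 0, which agrees with 1 − 1 = 0.
(K is a triangulation of the circle S^1.)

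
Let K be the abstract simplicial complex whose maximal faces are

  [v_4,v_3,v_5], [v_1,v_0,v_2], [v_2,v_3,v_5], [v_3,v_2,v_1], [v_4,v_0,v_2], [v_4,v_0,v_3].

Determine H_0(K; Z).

H_0 ≅ Z.

We work with the vertex ordering v_0 < v_1 < v_2 < v_3 < v_4 < v_5. The simplices of K, each written with vertices in increasing order, are:

  0-simplices (6): [v_0], [v_1], [v_2], [v_3], [v_4], [v_5]
  1-simplices (12): [v_0,v_1], [v_0,v_2], [v_0,v_3], [v_0,v_4], [v_1,v_2], [v_1,v_3], [v_2,v_3], [v_2,v_4], [v_2,v_5], [v_3,v_4], [v_3,v_5], [v_4,v_5]
  2-simplices (6): [v_0,v_1,v_2], [v_0,v_2,v_4], [v_0,v_3,v_4], [v_1,v_2,v_3], [v_2,v_3,v_5], [v_3,v_4,v_5]

giving chain groups C_0 ≅ Z^6, C_1 ≅ Z^12, C_2 ≅ Z^6.

∂_1: C_1 → C_0 sends each edge [p,q] (with p < q) to q − p. For instance
  ∂[v_3,v_4] = [v_4] − [v_3].
As a 6×12 matrix over Z this has rank 5, with invariant factors (1,1,1,1,1).

The boundary map ∂_2: C_2 → C_1 sends each 2-simplex [p,q,r] to [q,r] − [p,r] + [p,q]. For instance
  ∂[v_3,v_4,v_5] = [v_4,v_5] − [v_3,v_5] + [v_3,v_4],
  ∂[v_0,v_1,v_2] = [v_1,v_2] − [v_0,v_2] + [v_0,v_1].
The 12×6 boundary matrix has rank 6 and Smith normal form diag(1,1,1,1,1,1).

Computing H_k = (kernel of ∂_k) / (image of ∂_{k+1}):

  H_0: rank C_0 − rank ∂_1 = 6 − 5 = 1, and the invariant factors of ∂_1 are all 1, so H_0 ≅ Z.

(K is a triangulation of the cylinder S^1 x I.)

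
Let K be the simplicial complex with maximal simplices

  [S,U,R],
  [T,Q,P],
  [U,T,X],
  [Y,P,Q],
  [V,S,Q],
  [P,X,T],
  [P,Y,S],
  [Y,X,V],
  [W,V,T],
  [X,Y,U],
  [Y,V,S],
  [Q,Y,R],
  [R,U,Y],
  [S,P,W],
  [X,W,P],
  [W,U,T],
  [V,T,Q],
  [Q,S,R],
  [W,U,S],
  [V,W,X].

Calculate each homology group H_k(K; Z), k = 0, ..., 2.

H_0 = Z,  H_1 = Z ⊕ Z_2,  H_2 = 0.

Fix the vertex order P < Q < R < S < T < U < V < W < X < Y and write every simplex with vertices in increasing order. Then dim K = 2 and the simplices of K are:

  0-simplices (10): P, Q, R, S, T, U, V, W, X, Y
  1-simplices (30): PQ, PS, PT, PW, PX, PY, QR, QS, QT, QV, QY, RS, RU, RY, SU, SV, SW, SY, TU, TV, TW, TX, UW, UX, UY, VW, VX, VY, WX, XY
  2-simplices (20): PQT, PQY, PSW, PSY, PTX, PWX, QRS, QRY, QSV, QTV, RSU, RUY, SUW, SVY, TUW, TUX, TVW, UXY, VWX, VXY

so the chain groups are C_0 ≅ Z^10, C_1 ≅ Z^30, C_2 ≅ Z^20.

Boundary ∂_1: C_1 → C_0 sends each edge [p,q] (with p < q) to q − p.
As a 10×30 matrix over Z this has rank 9, with invariant factors (1,1,1,1,1,1,1,1,1).

Boundary ∂_2: C_2 → C_1 maps a triangle to the signed sum of its edges. For instance
  ∂RUY = UY − RY + RU,
  ∂QSV = SV − QV + QS.
This gives a 30×20 integer matrix of rank 20; reducing to Smith normal form yields diagonal entries (1,1,1,1,1,1,1,1,1,1,1,1,1,1,1,1,1,1,1,2).

From H_k ≅ ker(∂_k) / im(∂_{k+1}) we obtain:

  H_0: rank C_0 − rank ∂_1 = 10 − 9 = 1, and the invariant factors of ∂_1 are all 1, so H_0 ≅ Z.
  H_1: rank ker ∂_1 − rank ∂_2 = (30 − 9) − 20 = 1, and ∂_2 has invariant factor 2 > 1, so H_1 ≅ Z ⊕ Z_2.
  H_2: rank ker ∂_2 − rank ∂_3 = (20 − 20) − 0 = 0, and there is no ∂_3, so H_2 ≅ 0.

As a check, the Euler characteristic is 10 − 30 + 20 = 0, which agrees with 1 − 1 + 0 = 0.
(K is a triangulation of the Klein bottle.)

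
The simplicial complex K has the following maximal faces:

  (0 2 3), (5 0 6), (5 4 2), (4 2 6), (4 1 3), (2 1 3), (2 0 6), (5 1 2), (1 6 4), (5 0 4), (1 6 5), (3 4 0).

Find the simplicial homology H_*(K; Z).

K has 7 vertices, 18 edges, 12 triangles.
rank ∂_0 = 0, rank ∂_1 = 6 ⇒ b_0 = 7 − 0 − 6 = 1; all invariant factors of ∂_1 are 1 so no torsion. So H_0 = Z.
rank ∂_1 = 6, rank ∂_2 = 12 ⇒ b_1 = 18 − 6 − 12 = 0; ∂_2 has invariant factor(s) [2] giving torsion. So H_1 = Z/2.
rank ∂_2 = 12, rank ∂_3 = 0 ⇒ b_2 = 12 − 12 − 0 = 0. So H_2 = 0.

H_0 ≅ Z,  H_1 ≅ Z/2,  H_2 = 0.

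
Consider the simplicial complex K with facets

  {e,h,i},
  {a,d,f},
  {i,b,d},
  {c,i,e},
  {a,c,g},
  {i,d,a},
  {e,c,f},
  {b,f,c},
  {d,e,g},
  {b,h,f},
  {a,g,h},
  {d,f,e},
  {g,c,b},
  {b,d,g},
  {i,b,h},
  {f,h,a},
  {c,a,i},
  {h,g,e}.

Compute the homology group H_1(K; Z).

H_1 = Z^2.

K has 9 vertices, 27 edges, 18 triangles.
rank ∂_1 = 8, rank ∂_2 = 17 ⇒ b_1 = 27 − 8 − 17 = 2; all invariant factors of ∂_2 are 1 so no torsion. So H_1 = Z^2.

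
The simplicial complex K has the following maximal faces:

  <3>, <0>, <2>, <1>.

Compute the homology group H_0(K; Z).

Take the total order 0 < 1 < 2 < 3 on the vertex set. Then K (dimension 0) consists of the simplices:

  0-simplices (4): [0], [1], [2], [3]

Hence C_0 ≅ Z^4.

Computing H_k = (kernel of ∂_k) / (image of ∂_{k+1}):

  H_0: rank C_0 − rank ∂_1 = 4 − 0 = 4, and there is no ∂_1, so H_0 = Z^4.

H_0 ≅ Z^4.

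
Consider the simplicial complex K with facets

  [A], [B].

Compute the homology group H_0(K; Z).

H_0 ≅ Z^2.

We work with the vertex ordering A < B. The simplices of K, each written with vertices in increasing order, are:

  0-simplices (2): A, B

so the chain groups are C_0 ≅ Z^2.

Now H_k = ker ∂_k / im ∂_{k+1}, so:

  H_0: rank C_0 − rank ∂_1 = 2 − 0 = 2, and there is no ∂_1, so H_0 = Z^2.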